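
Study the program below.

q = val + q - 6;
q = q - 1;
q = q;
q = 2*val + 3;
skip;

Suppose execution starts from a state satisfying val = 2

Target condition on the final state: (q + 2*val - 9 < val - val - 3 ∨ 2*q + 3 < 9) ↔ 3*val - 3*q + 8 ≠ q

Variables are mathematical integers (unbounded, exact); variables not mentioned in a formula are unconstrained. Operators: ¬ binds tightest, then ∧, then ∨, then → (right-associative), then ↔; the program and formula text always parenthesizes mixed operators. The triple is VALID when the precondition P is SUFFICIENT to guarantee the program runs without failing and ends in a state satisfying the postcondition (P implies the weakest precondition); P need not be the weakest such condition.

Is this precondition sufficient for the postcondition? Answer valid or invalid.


Working backward. After the program, the postcondition (q + 2*val - 9 < val - val - 3 ∨ 2*q + 3 < 9) ↔ 3*val - 3*q + 8 ≠ q must hold; in canonical form it is (q + 2*val < 6 ∨ 2*q < 6) ↔ 3*val ≠ 4*q - 8.
Before skip: (q + 2*val < 6 ∨ 2*q < 6) ↔ 3*val ≠ 4*q - 8
Before q := 2*val + 3: (4*val < 3 ∨ 4*val < 0) ↔ 5*val ≠ -4
Before q := q: (4*val < 3 ∨ 4*val < 0) ↔ 5*val ≠ -4
Before q := q - 1: (4*val < 3 ∨ 4*val < 0) ↔ 5*val ≠ -4
Before q := val + q - 6: (4*val < 3 ∨ 4*val < 0) ↔ 5*val ≠ -4
The weakest precondition is (4*val < 3 ∨ 4*val < 0) ↔ 5*val ≠ -4.
Check whether val = 2 implies it.
Countermodel: at the initial state val = 2, the precondition holds but the weakest precondition fails.
Answer: invalid


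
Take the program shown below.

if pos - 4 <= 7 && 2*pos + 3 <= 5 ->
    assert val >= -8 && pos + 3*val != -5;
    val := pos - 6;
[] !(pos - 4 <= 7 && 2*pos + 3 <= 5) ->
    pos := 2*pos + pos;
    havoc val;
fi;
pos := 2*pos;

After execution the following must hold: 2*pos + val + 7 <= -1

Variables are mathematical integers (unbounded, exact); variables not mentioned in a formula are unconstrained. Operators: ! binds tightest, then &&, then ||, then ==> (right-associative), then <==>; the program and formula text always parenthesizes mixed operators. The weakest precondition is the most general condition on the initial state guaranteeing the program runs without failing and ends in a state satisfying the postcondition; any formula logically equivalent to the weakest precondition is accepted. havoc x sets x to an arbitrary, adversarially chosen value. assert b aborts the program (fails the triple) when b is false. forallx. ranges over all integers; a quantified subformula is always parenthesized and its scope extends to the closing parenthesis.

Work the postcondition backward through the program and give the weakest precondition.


Working backward. After the program, the postcondition 2*pos + val + 7 <= -1 must hold; in canonical form it is 2*pos + val <= -8.
Before pos := 2*pos: 4*pos + val <= -8
Then branch requires val >= -8 && pos + 3*val != -5 && 5*pos <= -2; else branch requires forall val_1. 12*pos + val_1 <= -8.
Before the if: ((pos <= 11 && 2*pos <= 2) ==> (val >= -8 && pos + 3*val != -5 && 5*pos <= -2)) && ((!(pos <= 11 && 2*pos <= 2)) ==> (forall val_1. 12*pos + val_1 <= -8))
Answer: WP = ((pos <= 11 && 2*pos <= 2) ==> (val >= -8 && pos + 3*val != -5 && 5*pos <= -2)) && ((!(pos <= 11 && 2*pos <= 2)) ==> (forall val_1. 12*pos + val_1 <= -8))


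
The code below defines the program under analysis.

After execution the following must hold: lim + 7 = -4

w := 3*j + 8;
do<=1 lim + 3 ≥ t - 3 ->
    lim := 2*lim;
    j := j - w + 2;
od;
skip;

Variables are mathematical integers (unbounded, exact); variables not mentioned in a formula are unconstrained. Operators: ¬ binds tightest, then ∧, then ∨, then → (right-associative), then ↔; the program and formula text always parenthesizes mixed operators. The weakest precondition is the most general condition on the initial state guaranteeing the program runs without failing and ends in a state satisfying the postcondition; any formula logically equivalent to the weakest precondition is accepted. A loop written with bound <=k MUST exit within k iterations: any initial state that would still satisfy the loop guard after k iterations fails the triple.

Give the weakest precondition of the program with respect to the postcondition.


Working backward. After the program, the postcondition lim + 7 = -4 must hold; in canonical form it is lim = -11.
Before skip: lim = -11
Before the loop (bound <=1), unroll the exhaustion recursion (WP_0 = exit-now case; WP_j = one more guarded iteration, up to j = 1):
  WP_0: (¬(lim ≥ t - 6)) ∧ lim = -11
  WP_1: (lim ≥ t - 6 → ((¬(2*lim ≥ t - 6)) ∧ 2*lim = -11)) ∧ ((¬(lim ≥ t - 6)) → lim = -11)
So before the loop: (lim ≥ t - 6 → ((¬(2*lim ≥ t - 6)) ∧ 2*lim = -11)) ∧ ((¬(lim ≥ t - 6)) → lim = -11)
Before w := 3*j + 8: (lim ≥ t - 6 → ((¬(2*lim ≥ t - 6)) ∧ 2*lim = -11)) ∧ ((¬(lim ≥ t - 6)) → lim = -11)
Answer: WP = (lim ≥ t - 6 → ((¬(2*lim ≥ t - 6)) ∧ 2*lim = -11)) ∧ ((¬(lim ≥ t - 6)) → lim = -11)


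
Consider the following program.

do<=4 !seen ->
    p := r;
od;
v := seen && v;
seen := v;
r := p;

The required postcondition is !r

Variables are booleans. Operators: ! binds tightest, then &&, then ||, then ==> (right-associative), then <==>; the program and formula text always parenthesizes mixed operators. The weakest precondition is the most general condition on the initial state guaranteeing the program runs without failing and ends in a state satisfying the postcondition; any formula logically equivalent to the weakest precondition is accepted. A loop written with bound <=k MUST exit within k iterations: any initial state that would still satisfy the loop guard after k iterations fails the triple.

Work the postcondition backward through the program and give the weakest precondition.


Working backward. After the program, !r must hold.
Before r := p: !p
Before seen := v: !p
Before v := seen && v: !p
Before the loop (bound <=4), unroll the exhaustion recursion (WP_0 = exit-now case; WP_j = one more guarded iteration, up to j = 4):
  WP_0: seen && (!p)
  WP_1: ((!seen) ==> (seen && (!r))) && (seen ==> (!p))
  WP_2: ((!seen) ==> (((!seen) ==> (seen && (!r))) && (seen ==> (!r)))) && (seen ==> (!p))
  WP_3: ((!seen) ==> (((!seen) ==> (((!seen) ==> (seen && (!r))) && (seen ==> (!r)))) && (seen ==> (!r)))) && (seen ==> (!p))
  WP_4: ((!seen) ==> (((!seen) ==> (((!seen) ==> (((!seen) ==> (seen && (!r))) && (seen ==> (!r)))) && (seen ==> (!r)))) && (seen ==> (!r)))) && (seen ==> (!p))
So before the loop: ((!seen) ==> (((!seen) ==> (((!seen) ==> (((!seen) ==> (seen && (!r))) && (seen ==> (!r)))) && (seen ==> (!r)))) && (seen ==> (!r)))) && (seen ==> (!p))
Answer: WP = ((!seen) ==> (((!seen) ==> (((!seen) ==> (((!seen) ==> (seen && (!r))) && (seen ==> (!r)))) && (seen ==> (!r)))) && (seen ==> (!r)))) && (seen ==> (!p))


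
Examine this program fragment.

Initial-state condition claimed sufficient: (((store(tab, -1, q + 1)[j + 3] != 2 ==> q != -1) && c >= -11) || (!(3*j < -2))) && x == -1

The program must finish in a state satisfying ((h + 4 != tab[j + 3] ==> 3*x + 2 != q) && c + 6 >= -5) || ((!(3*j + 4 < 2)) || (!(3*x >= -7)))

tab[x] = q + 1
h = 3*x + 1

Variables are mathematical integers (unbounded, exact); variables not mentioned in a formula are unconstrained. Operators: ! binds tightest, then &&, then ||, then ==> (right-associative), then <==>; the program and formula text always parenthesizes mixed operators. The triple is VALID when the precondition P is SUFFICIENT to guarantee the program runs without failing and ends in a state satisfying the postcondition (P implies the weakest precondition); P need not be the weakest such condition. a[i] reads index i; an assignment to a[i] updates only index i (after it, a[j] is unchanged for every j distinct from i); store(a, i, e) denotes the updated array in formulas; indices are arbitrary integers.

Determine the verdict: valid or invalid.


Working backward. After the program, the postcondition ((h + 4 != tab[j + 3] ==> 3*x + 2 != q) && c + 6 >= -5) || ((!(3*j + 4 < 2)) || (!(3*x >= -7))) must hold; in canonical form it is ((h != tab[j + 3] - 4 ==> 3*x != q - 2) && c >= -11) || (!(3*j < -2)) || (!(3*x >= -7)).
Before h := 3*x + 1: ((3*x != tab[j + 3] - 5 ==> 3*x != q - 2) && c >= -11) || (!(3*j < -2)) || (!(3*x >= -7))
Before tab[x] := q + 1: ((3*x != store(tab, x, q + 1)[j + 3] - 5 ==> 3*x != q - 2) && c >= -11) || (!(3*j < -2)) || (!(3*x >= -7))
The weakest precondition is ((3*x != store(tab, x, q + 1)[j + 3] - 5 ==> 3*x != q - 2) && c >= -11) || (!(3*j < -2)) || (!(3*x >= -7)).
Check whether (((store(tab, -1, q + 1)[j + 3] != 2 ==> q != -1) && c >= -11) || (!(3*j < -2))) && x == -1 implies it.
Every state satisfying the precondition satisfies the weakest precondition: the implication holds.
Answer: valid


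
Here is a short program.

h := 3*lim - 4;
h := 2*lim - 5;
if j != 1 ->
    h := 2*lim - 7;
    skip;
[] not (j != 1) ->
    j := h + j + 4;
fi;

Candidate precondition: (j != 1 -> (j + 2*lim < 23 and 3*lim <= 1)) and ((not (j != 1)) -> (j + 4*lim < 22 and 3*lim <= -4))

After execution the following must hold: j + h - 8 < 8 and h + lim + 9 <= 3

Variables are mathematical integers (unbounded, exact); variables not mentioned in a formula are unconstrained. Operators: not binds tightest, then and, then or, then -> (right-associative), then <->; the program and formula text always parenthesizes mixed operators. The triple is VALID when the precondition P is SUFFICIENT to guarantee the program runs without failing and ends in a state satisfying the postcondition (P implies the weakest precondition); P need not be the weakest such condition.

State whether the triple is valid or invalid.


Working backward. After the program, the postcondition j + h - 8 < 8 and h + lim + 9 <= 3 must hold; in canonical form it is h + j < 16 and h + lim <= -6.
Then branch requires j + 2*lim < 23 and 3*lim <= 1; else branch requires 2*h + j < 12 and h + lim <= -6.
Before the if: (j != 1 -> (j + 2*lim < 23 and 3*lim <= 1)) and ((not (j != 1)) -> (2*h + j < 12 and h + lim <= -6))
Before h := 2*lim - 5: (j != 1 -> (j + 2*lim < 23 and 3*lim <= 1)) and ((not (j != 1)) -> (j + 4*lim < 22 and 3*lim <= -1))
Before h := 3*lim - 4: (j != 1 -> (j + 2*lim < 23 and 3*lim <= 1)) and ((not (j != 1)) -> (j + 4*lim < 22 and 3*lim <= -1))
The weakest precondition is (j != 1 -> (j + 2*lim < 23 and 3*lim <= 1)) and ((not (j != 1)) -> (j + 4*lim < 22 and 3*lim <= -1)).
Check whether (j != 1 -> (j + 2*lim < 23 and 3*lim <= 1)) and ((not (j != 1)) -> (j + 4*lim < 22 and 3*lim <= -4)) implies it.
Every state satisfying the precondition satisfies the weakest precondition: the implication holds.
Answer: valid


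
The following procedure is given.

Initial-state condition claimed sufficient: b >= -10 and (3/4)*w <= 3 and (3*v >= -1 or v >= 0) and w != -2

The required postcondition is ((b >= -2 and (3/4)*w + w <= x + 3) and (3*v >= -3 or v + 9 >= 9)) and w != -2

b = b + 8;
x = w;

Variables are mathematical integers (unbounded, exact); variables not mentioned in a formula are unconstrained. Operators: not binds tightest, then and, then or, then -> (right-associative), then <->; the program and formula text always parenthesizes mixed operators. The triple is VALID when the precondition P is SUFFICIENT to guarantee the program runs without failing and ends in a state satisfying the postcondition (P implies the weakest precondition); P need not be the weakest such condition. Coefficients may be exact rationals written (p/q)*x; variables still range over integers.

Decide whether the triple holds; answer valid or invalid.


Working backward. After the program, the postcondition ((b >= -2 and (3/4)*w + w <= x + 3) and (3*v >= -3 or v + 9 >= 9)) and w != -2 must hold; in canonical form it is b >= -2 and (7/4)*w <= x + 3 and (3*v >= -3 or v >= 0) and w != -2.
Before x := w: b >= -2 and (3/4)*w <= 3 and (3*v >= -3 or v >= 0) and w != -2
Before b := b + 8: b >= -10 and (3/4)*w <= 3 and (3*v >= -3 or v >= 0) and w != -2
The weakest precondition is b >= -10 and (3/4)*w <= 3 and (3*v >= -3 or v >= 0) and w != -2.
Check whether b >= -10 and (3/4)*w <= 3 and (3*v >= -1 or v >= 0) and w != -2 implies it.
Every state satisfying the precondition satisfies the weakest precondition: the implication holds.
Answer: valid


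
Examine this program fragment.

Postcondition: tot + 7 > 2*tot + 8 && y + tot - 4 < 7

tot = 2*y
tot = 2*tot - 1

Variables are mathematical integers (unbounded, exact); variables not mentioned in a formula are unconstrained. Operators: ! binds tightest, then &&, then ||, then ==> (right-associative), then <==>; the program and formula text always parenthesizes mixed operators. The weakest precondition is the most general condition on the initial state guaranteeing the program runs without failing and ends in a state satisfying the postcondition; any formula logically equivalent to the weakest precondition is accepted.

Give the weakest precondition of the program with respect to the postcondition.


Working backward. After the program, the postcondition tot + 7 > 2*tot + 8 && y + tot - 4 < 7 must hold; in canonical form it is tot < -1 && tot + y < 11.
Before tot := 2*tot - 1: 2*tot < 0 && 2*tot + y < 12
Before tot := 2*y: 4*y < 0 && 5*y < 12
Answer: WP = 4*y < 0 && 5*y < 12


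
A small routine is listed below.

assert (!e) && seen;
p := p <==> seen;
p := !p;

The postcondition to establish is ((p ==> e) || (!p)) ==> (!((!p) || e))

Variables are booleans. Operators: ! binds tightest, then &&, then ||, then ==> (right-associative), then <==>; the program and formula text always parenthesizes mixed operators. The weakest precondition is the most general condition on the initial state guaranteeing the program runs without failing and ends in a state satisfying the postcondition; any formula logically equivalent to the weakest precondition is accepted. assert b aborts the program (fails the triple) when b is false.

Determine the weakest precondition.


Working backward. After the program, ((p ==> e) || (!p)) ==> (!((!p) || e)) must hold.
Before p := !p: (((!p) ==> e) || p) ==> (!(p || e))
Before p := p <==> seen: (((!(p <==> seen)) ==> e) || (p <==> seen)) ==> (!((p <==> seen) || e))
Before assert (!e) && seen: (!e) && seen && ((((!(p <==> seen)) ==> e) || (p <==> seen)) ==> (!((p <==> seen) || e)))
Answer: WP = (!e) && seen && ((((!(p <==> seen)) ==> e) || (p <==> seen)) ==> (!((p <==> seen) || e)))


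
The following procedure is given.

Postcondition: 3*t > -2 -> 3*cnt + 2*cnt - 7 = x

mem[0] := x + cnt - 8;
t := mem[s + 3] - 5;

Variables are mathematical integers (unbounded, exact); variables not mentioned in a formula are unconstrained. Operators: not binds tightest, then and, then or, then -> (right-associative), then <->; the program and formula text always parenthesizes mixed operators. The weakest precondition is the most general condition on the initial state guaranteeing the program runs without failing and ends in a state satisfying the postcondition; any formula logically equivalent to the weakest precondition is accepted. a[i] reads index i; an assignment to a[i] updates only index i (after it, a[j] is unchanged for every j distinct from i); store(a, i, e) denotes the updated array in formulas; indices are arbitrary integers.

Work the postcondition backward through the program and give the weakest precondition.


Working backward. After the program, the postcondition 3*t > -2 -> 3*cnt + 2*cnt - 7 = x must hold; in canonical form it is 3*t > -2 -> 5*cnt = x + 7.
Before t := mem[s + 3] - 5: 3*mem[s + 3] > 13 -> 5*cnt = x + 7
Before mem[0] := x + cnt - 8: 3*store(mem, 0, cnt + x - 8)[s + 3] > 13 -> 5*cnt = x + 7
Answer: WP = 3*store(mem, 0, cnt + x - 8)[s + 3] > 13 -> 5*cnt = x + 7


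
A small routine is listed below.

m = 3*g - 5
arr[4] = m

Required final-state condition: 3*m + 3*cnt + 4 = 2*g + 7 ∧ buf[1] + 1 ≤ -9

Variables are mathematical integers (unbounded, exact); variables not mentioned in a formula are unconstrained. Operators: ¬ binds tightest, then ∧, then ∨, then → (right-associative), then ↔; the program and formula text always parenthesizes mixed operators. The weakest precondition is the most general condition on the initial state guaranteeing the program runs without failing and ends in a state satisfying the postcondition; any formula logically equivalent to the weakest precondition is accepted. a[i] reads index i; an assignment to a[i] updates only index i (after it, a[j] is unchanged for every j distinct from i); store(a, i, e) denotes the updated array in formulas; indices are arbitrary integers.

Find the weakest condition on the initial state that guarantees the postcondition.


Working backward. After the program, the postcondition 3*m + 3*cnt + 4 = 2*g + 7 ∧ buf[1] + 1 ≤ -9 must hold; in canonical form it is 3*cnt + 3*m = 2*g + 3 ∧ buf[1] ≤ -10.
Before arr[4] := m: 3*cnt + 3*m = 2*g + 3 ∧ buf[1] ≤ -10
Before m := 3*g - 5: 3*cnt + 7*g = 18 ∧ buf[1] ≤ -10
Answer: WP = 3*cnt + 7*g = 18 ∧ buf[1] ≤ -10


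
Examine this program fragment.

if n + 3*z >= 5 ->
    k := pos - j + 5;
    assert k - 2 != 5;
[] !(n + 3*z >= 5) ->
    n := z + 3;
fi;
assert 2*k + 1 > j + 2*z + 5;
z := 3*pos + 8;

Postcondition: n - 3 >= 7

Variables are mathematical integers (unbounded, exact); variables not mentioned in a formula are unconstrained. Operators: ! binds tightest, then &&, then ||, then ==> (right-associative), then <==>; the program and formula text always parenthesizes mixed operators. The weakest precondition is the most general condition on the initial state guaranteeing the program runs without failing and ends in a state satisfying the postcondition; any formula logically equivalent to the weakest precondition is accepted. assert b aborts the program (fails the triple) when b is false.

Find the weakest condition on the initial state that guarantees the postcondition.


Working backward. After the program, the postcondition n - 3 >= 7 must hold; in canonical form it is n >= 10.
Before z := 3*pos + 8: n >= 10
Before assert 2*k + 1 > j + 2*z + 5: 2*k > j + 2*z + 4 && n >= 10
Then branch requires pos != j + 2 && 2*pos > 3*j + 2*z - 6 && n >= 10; else branch requires 2*k > j + 2*z + 4 && z >= 7.
Before the if: (n + 3*z >= 5 ==> (pos != j + 2 && 2*pos > 3*j + 2*z - 6 && n >= 10)) && ((!(n + 3*z >= 5)) ==> (2*k > j + 2*z + 4 && z >= 7))
Answer: WP = (n + 3*z >= 5 ==> (pos != j + 2 && 2*pos > 3*j + 2*z - 6 && n >= 10)) && ((!(n + 3*z >= 5)) ==> (2*k > j + 2*z + 4 && z >= 7))


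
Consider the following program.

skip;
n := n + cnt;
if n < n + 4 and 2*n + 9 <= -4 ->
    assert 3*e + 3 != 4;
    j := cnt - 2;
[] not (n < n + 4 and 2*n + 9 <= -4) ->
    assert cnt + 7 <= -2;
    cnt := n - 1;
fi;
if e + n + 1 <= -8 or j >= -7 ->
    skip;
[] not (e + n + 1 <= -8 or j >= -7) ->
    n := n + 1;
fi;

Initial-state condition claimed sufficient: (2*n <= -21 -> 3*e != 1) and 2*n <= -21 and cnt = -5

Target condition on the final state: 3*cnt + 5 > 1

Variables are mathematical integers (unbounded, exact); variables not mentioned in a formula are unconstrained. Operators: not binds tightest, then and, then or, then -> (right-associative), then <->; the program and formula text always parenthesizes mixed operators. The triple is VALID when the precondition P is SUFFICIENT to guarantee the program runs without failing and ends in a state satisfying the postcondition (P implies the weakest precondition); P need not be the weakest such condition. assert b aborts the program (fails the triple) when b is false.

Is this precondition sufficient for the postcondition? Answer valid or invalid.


Working backward. After the program, the postcondition 3*cnt + 5 > 1 must hold; in canonical form it is 3*cnt > -4.
Then branch requires 3*cnt > -4; else branch requires 3*cnt > -4.
Before the if: ((e + n <= -9 or j >= -7) -> 3*cnt > -4) and ((not (e + n <= -9 or j >= -7)) -> 3*cnt > -4)
Then branch requires 3*e != 1 and ((e + n <= -9 or cnt >= -5) -> 3*cnt > -4) and ((not (e + n <= -9 or cnt >= -5)) -> 3*cnt > -4); else branch requires cnt <= -9 and ((e + n <= -9 or j >= -7) -> 3*n > -1) and ((not (e + n <= -9 or j >= -7)) -> 3*n > -1).
Before the if: (2*n <= -13 -> (3*e != 1 and ((e + n <= -9 or cnt >= -5) -> 3*cnt > -4) and ((not (e + n <= -9 or cnt >= -5)) -> 3*cnt > -4))) and ((not (2*n <= -13)) -> (cnt <= -9 and ((e + n <= -9 or j >= -7) -> 3*n > -1) and ((not (e + n <= -9 or j >= -7)) -> 3*n > -1)))
Before n := n + cnt: (2*cnt + 2*n <= -13 -> (3*e != 1 and ((cnt + e + n <= -9 or cnt >= -5) -> 3*cnt > -4) and ((not (cnt + e + n <= -9 or cnt >= -5)) -> 3*cnt > -4))) and ((not (2*cnt + 2*n <= -13)) -> (cnt <= -9 and ((cnt + e + n <= -9 or j >= -7) -> 3*cnt + 3*n > -1) and ((not (cnt + e + n <= -9 or j >= -7)) -> 3*cnt + 3*n > -1)))
Before skip: (2*cnt + 2*n <= -13 -> (3*e != 1 and ((cnt + e + n <= -9 or cnt >= -5) -> 3*cnt > -4) and ((not (cnt + e + n <= -9 or cnt >= -5)) -> 3*cnt > -4))) and ((not (2*cnt + 2*n <= -13)) -> (cnt <= -9 and ((cnt + e + n <= -9 or j >= -7) -> 3*cnt + 3*n > -1) and ((not (cnt + e + n <= -9 or j >= -7)) -> 3*cnt + 3*n > -1)))
The weakest precondition is (2*cnt + 2*n <= -13 -> (3*e != 1 and ((cnt + e + n <= -9 or cnt >= -5) -> 3*cnt > -4) and ((not (cnt + e + n <= -9 or cnt >= -5)) -> 3*cnt > -4))) and ((not (2*cnt + 2*n <= -13)) -> (cnt <= -9 and ((cnt + e + n <= -9 or j >= -7) -> 3*cnt + 3*n > -1) and ((not (cnt + e + n <= -9 or j >= -7)) -> 3*cnt + 3*n > -1))).
Check whether (2*n <= -21 -> 3*e != 1) and 2*n <= -21 and cnt = -5 implies it.
Countermodel: at the initial state cnt = -5, e = 0, j = 0, n = -11, the precondition holds but the weakest precondition fails.
Answer: invalid


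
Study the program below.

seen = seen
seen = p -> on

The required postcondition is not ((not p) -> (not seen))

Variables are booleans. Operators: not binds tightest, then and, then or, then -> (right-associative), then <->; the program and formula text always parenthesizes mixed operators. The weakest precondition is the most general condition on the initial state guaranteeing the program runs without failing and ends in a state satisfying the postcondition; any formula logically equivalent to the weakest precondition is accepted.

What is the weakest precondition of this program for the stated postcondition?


Working backward. After the program, not ((not p) -> (not seen)) must hold.
Before seen := p -> on: not ((not p) -> (not (p -> on)))
Before seen := seen: not ((not p) -> (not (p -> on)))
Answer: WP = not ((not p) -> (not (p -> on)))


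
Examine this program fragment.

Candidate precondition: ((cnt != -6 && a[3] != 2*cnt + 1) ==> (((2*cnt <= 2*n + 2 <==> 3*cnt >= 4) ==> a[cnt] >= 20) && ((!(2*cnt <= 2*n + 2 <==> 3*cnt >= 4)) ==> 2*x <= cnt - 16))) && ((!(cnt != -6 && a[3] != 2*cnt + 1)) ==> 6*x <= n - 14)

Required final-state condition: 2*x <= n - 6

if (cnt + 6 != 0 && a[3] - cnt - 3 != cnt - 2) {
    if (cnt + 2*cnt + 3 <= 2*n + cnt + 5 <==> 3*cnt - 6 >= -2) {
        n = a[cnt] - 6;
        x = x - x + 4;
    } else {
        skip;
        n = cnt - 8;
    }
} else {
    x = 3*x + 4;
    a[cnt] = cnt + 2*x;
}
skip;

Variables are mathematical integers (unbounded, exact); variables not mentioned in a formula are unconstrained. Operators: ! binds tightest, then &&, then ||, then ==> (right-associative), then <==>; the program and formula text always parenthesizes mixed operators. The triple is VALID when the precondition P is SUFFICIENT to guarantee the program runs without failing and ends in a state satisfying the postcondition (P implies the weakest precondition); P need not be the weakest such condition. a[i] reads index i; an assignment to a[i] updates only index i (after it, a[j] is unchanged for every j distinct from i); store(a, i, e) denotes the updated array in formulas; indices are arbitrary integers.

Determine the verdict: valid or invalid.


Working backward. After the program, 2*x <= n - 6 must hold.
Before skip: 2*x <= n - 6
Then branch requires ((2*cnt <= 2*n + 2 <==> 3*cnt >= 4) ==> a[cnt] >= 20) && ((!(2*cnt <= 2*n + 2 <==> 3*cnt >= 4)) ==> 2*x <= cnt - 14); else branch requires 6*x <= n - 14.
Before the if: ((cnt != -6 && a[3] != 2*cnt + 1) ==> (((2*cnt <= 2*n + 2 <==> 3*cnt >= 4) ==> a[cnt] >= 20) && ((!(2*cnt <= 2*n + 2 <==> 3*cnt >= 4)) ==> 2*x <= cnt - 14))) && ((!(cnt != -6 && a[3] != 2*cnt + 1)) ==> 6*x <= n - 14)
The weakest precondition is ((cnt != -6 && a[3] != 2*cnt + 1) ==> (((2*cnt <= 2*n + 2 <==> 3*cnt >= 4) ==> a[cnt] >= 20) && ((!(2*cnt <= 2*n + 2 <==> 3*cnt >= 4)) ==> 2*x <= cnt - 14))) && ((!(cnt != -6 && a[3] != 2*cnt + 1)) ==> 6*x <= n - 14).
Check whether ((cnt != -6 && a[3] != 2*cnt + 1) ==> (((2*cnt <= 2*n + 2 <==> 3*cnt >= 4) ==> a[cnt] >= 20) && ((!(2*cnt <= 2*n + 2 <==> 3*cnt >= 4)) ==> 2*x <= cnt - 16))) && ((!(cnt != -6 && a[3] != 2*cnt + 1)) ==> 6*x <= n - 14) implies it.
Every state satisfying the precondition satisfies the weakest precondition: the implication holds.
Answer: valid


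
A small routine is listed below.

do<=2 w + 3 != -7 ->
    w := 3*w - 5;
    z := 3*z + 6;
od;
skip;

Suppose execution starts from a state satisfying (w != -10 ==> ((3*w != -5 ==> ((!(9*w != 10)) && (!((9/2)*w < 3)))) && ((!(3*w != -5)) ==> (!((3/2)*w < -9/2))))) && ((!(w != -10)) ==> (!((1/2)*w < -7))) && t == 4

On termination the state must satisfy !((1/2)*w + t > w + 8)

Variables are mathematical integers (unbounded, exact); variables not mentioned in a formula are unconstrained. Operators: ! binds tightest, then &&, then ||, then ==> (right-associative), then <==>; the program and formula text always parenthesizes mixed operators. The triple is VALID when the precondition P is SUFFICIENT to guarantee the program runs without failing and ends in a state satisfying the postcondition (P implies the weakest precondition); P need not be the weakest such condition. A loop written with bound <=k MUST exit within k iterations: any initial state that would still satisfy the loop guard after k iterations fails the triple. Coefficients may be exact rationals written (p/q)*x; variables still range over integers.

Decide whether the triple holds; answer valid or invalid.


Working backward. After the program, the postcondition !((1/2)*w + t > w + 8) must hold; in canonical form it is !(t > (1/2)*w + 8).
Before skip: !(t > (1/2)*w + 8)
Before the loop (bound <=2), unroll the exhaustion recursion (WP_0 = exit-now case; WP_j = one more guarded iteration, up to j = 2):
  WP_0: (!(w != -10)) && (!(t > (1/2)*w + 8))
  WP_1: (w != -10 ==> ((!(3*w != -5)) && (!(t > (3/2)*w + 11/2)))) && ((!(w != -10)) ==> (!(t > (1/2)*w + 8)))
  WP_2: (w != -10 ==> ((3*w != -5 ==> ((!(9*w != 10)) && (!(t > (9/2)*w - 2)))) && ((!(3*w != -5)) ==> (!(t > (3/2)*w + 11/2))))) && ((!(w != -10)) ==> (!(t > (1/2)*w + 8)))
So before the loop: (w != -10 ==> ((3*w != -5 ==> ((!(9*w != 10)) && (!(t > (9/2)*w - 2)))) && ((!(3*w != -5)) ==> (!(t > (3/2)*w + 11/2))))) && ((!(w != -10)) ==> (!(t > (1/2)*w + 8)))
The weakest precondition is (w != -10 ==> ((3*w != -5 ==> ((!(9*w != 10)) && (!(t > (9/2)*w - 2)))) && ((!(3*w != -5)) ==> (!(t > (3/2)*w + 11/2))))) && ((!(w != -10)) ==> (!(t > (1/2)*w + 8))).
Check whether (w != -10 ==> ((3*w != -5 ==> ((!(9*w != 10)) && (!((9/2)*w < 3)))) && ((!(3*w != -5)) ==> (!((3/2)*w < -9/2))))) && ((!(w != -10)) ==> (!((1/2)*w < -7))) && t == 4 implies it.
Countermodel: at the initial state t = 4, w = -10, the precondition holds but the weakest precondition fails.
Answer: invalid


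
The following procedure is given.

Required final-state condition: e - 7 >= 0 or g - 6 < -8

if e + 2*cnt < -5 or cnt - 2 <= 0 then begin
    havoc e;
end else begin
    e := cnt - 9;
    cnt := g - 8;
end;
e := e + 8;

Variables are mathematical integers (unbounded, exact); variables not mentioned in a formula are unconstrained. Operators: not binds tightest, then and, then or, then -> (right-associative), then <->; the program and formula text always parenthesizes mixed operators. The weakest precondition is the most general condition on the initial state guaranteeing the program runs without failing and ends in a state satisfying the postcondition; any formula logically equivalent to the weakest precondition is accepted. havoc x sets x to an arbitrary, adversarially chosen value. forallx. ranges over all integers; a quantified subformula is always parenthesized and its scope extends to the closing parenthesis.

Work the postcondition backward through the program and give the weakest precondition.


Working backward. After the program, the postcondition e - 7 >= 0 or g - 6 < -8 must hold; in canonical form it is e >= 7 or g < -2.
Before e := e + 8: e >= -1 or g < -2
Then branch requires forall e_1. (e_1 >= -1 or g < -2); else branch requires cnt >= 8 or g < -2.
Before the if: ((2*cnt + e < -5 or cnt <= 2) -> (forall e_1. (e_1 >= -1 or g < -2))) and ((not (2*cnt + e < -5 or cnt <= 2)) -> (cnt >= 8 or g < -2))
Answer: WP = ((2*cnt + e < -5 or cnt <= 2) -> (forall e_1. (e_1 >= -1 or g < -2))) and ((not (2*cnt + e < -5 or cnt <= 2)) -> (cnt >= 8 or g < -2))


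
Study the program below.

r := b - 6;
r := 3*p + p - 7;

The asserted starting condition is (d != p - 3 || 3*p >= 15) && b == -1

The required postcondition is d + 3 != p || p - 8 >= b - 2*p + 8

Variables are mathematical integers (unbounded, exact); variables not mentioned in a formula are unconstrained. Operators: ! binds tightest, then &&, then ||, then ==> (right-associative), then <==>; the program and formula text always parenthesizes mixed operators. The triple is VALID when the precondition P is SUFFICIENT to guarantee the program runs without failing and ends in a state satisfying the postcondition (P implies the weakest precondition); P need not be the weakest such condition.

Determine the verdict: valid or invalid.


Working backward. After the program, the postcondition d + 3 != p || p - 8 >= b - 2*p + 8 must hold; in canonical form it is d != p - 3 || 3*p >= b + 16.
Before r := 3*p + p - 7: d != p - 3 || 3*p >= b + 16
Before r := b - 6: d != p - 3 || 3*p >= b + 16
The weakest precondition is d != p - 3 || 3*p >= b + 16.
Check whether (d != p - 3 || 3*p >= 15) && b == -1 implies it.
Every state satisfying the precondition satisfies the weakest precondition: the implication holds.
Answer: valid


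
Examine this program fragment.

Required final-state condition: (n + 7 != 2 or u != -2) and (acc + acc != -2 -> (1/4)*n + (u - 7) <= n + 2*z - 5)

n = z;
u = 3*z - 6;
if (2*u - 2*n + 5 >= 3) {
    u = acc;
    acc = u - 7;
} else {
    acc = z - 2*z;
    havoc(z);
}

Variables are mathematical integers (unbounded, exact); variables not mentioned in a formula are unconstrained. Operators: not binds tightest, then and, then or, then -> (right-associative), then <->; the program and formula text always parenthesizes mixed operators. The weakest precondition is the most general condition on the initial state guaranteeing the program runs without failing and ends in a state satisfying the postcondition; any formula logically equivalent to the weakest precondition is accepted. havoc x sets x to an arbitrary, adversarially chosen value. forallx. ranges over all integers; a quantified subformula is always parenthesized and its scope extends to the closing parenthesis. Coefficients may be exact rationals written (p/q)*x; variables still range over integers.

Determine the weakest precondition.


Working backward. After the program, the postcondition (n + 7 != 2 or u != -2) and (acc + acc != -2 -> (1/4)*n + (u - 7) <= n + 2*z - 5) must hold; in canonical form it is (n != -5 or u != -2) and (2*acc != -2 -> u <= (3/4)*n + 2*z + 2).
Then branch requires (n != -5 or acc != -2) and (2*acc != 12 -> acc <= (3/4)*n + 2*z + 2); else branch requires forall z_1. ((n != -5 or u != -2) and (2*z != 2 -> u <= (3/4)*n + 2*z_1 + 2)).
Before the if: (2*u >= 2*n - 2 -> ((n != -5 or acc != -2) and (2*acc != 12 -> acc <= (3/4)*n + 2*z + 2))) and ((not (2*u >= 2*n - 2)) -> (forall z_1. ((n != -5 or u != -2) and (2*z != 2 -> u <= (3/4)*n + 2*z_1 + 2))))
Before u := 3*z - 6: (6*z >= 2*n + 10 -> ((n != -5 or acc != -2) and (2*acc != 12 -> acc <= (3/4)*n + 2*z + 2))) and ((not (6*z >= 2*n + 10)) -> (forall z_1. ((n != -5 or 3*z != 4) and (2*z != 2 -> 3*z <= (3/4)*n + 2*z_1 + 8))))
Before n := z: (4*z >= 10 -> ((z != -5 or acc != -2) and (2*acc != 12 -> acc <= (11/4)*z + 2))) and ((not (4*z >= 10)) -> (forall z_1. ((z != -5 or 3*z != 4) and (2*z != 2 -> (9/4)*z <= 2*z_1 + 8))))
Answer: WP = (4*z >= 10 -> ((z != -5 or acc != -2) and (2*acc != 12 -> acc <= (11/4)*z + 2))) and ((not (4*z >= 10)) -> (forall z_1. ((z != -5 or 3*z != 4) and (2*z != 2 -> (9/4)*z <= 2*z_1 + 8))))


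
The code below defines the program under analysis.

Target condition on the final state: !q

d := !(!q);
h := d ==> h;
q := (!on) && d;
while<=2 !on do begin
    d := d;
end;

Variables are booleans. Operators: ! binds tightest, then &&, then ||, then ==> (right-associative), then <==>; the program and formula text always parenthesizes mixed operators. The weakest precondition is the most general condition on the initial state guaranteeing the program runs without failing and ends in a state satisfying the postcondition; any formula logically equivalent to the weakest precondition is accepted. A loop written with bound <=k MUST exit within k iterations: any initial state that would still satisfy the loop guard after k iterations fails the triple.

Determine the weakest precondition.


Working backward. After the program, !q must hold.
Before the loop (bound <=2), unroll the exhaustion recursion (WP_0 = exit-now case; WP_j = one more guarded iteration, up to j = 2):
  WP_0: on && (!q)
  WP_1: ((!on) ==> (on && (!q))) && (on ==> (!q))
  WP_2: ((!on) ==> (((!on) ==> (on && (!q))) && (on ==> (!q)))) && (on ==> (!q))
So before the loop: ((!on) ==> (((!on) ==> (on && (!q))) && (on ==> (!q)))) && (on ==> (!q))
Before q := (!on) && d: ((!on) ==> (((!on) ==> (on && (!((!on) && d)))) && (on ==> (!((!on) && d))))) && (on ==> (!((!on) && d)))
Before h := d ==> h: ((!on) ==> (((!on) ==> (on && (!((!on) && d)))) && (on ==> (!((!on) && d))))) && (on ==> (!((!on) && d)))
Before d := !(!q): ((!on) ==> (((!on) ==> (on && (!((!on) && q)))) && (on ==> (!((!on) && q))))) && (on ==> (!((!on) && q)))
Answer: WP = ((!on) ==> (((!on) ==> (on && (!((!on) && q)))) && (on ==> (!((!on) && q))))) && (on ==> (!((!on) && q)))


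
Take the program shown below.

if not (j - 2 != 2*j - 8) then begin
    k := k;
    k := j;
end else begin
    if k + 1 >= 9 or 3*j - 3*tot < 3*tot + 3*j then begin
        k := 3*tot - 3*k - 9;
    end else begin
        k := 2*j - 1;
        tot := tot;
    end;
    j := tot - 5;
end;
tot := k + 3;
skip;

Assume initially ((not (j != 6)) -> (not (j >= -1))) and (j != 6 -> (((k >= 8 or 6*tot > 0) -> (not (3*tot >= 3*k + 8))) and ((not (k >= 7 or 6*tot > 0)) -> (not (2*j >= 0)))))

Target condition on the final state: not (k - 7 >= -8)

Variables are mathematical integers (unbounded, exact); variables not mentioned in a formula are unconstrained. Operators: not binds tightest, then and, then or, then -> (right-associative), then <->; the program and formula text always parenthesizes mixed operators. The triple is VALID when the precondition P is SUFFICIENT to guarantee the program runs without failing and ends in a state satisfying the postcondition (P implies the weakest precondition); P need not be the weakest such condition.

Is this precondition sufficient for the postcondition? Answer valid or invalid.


Working backward. After the program, the postcondition not (k - 7 >= -8) must hold; in canonical form it is not (k >= -1).
Before skip: not (k >= -1)
Before tot := k + 3: not (k >= -1)
Then branch requires not (j >= -1); else branch requires ((k >= 8 or 6*tot > 0) -> (not (3*tot >= 3*k + 8))) and ((not (k >= 8 or 6*tot > 0)) -> (not (2*j >= 0))).
Before the if: ((not (j != 6)) -> (not (j >= -1))) and (j != 6 -> (((k >= 8 or 6*tot > 0) -> (not (3*tot >= 3*k + 8))) and ((not (k >= 8 or 6*tot > 0)) -> (not (2*j >= 0)))))
The weakest precondition is ((not (j != 6)) -> (not (j >= -1))) and (j != 6 -> (((k >= 8 or 6*tot > 0) -> (not (3*tot >= 3*k + 8))) and ((not (k >= 8 or 6*tot > 0)) -> (not (2*j >= 0))))).
Check whether ((not (j != 6)) -> (not (j >= -1))) and (j != 6 -> (((k >= 8 or 6*tot > 0) -> (not (3*tot >= 3*k + 8))) and ((not (k >= 7 or 6*tot > 0)) -> (not (2*j >= 0))))) implies it.
Countermodel: at the initial state j = 0, k = 7, tot = 0, the precondition holds but the weakest precondition fails.
Answer: invalid


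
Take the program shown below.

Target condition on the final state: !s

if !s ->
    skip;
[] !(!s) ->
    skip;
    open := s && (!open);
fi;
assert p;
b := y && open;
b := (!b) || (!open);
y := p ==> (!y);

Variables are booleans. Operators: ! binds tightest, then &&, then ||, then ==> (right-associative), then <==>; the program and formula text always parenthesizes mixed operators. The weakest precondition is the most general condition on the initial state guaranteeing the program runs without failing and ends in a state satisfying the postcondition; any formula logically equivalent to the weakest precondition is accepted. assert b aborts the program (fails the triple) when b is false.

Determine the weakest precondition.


Working backward. After the program, !s must hold.
Before y := p ==> (!y): !s
Before b := (!b) || (!open): !s
Before b := y && open: !s
Before assert p: p && (!s)
Then branch requires p && (!s); else branch requires p && (!s).
Before the if: ((!s) ==> (p && (!s))) && (s ==> (p && (!s)))
Answer: WP = ((!s) ==> (p && (!s))) && (s ==> (p && (!s)))


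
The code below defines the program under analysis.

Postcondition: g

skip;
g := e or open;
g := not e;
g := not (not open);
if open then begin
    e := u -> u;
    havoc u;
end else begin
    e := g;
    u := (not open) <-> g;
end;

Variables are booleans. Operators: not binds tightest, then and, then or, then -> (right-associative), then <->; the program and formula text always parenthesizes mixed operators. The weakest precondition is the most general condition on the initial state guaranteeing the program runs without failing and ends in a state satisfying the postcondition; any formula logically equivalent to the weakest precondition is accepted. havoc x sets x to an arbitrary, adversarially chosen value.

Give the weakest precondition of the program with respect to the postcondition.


Working backward. After the program, g must hold.
Then branch requires g; else branch requires g.
Before the if: (open -> g) and ((not open) -> g)
Before g := not (not open): (not open) -> open
Before g := not e: (not open) -> open
Before g := e or open: (not open) -> open
Before skip: (not open) -> open
Answer: WP = (not open) -> open


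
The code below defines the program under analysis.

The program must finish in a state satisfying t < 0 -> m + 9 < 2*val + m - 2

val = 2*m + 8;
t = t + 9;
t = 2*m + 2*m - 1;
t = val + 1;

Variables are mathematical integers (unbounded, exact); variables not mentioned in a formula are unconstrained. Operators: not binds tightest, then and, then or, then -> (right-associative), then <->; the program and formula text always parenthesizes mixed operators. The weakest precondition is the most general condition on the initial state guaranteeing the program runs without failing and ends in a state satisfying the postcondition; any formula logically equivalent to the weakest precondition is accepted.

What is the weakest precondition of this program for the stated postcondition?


Working backward. After the program, the postcondition t < 0 -> m + 9 < 2*val + m - 2 must hold; in canonical form it is t < 0 -> 2*val > 11.
Before t := val + 1: val < -1 -> 2*val > 11
Before t := 2*m + 2*m - 1: val < -1 -> 2*val > 11
Before t := t + 9: val < -1 -> 2*val > 11
Before val := 2*m + 8: 2*m < -9 -> 4*m > -5
Answer: WP = 2*m < -9 -> 4*m > -5


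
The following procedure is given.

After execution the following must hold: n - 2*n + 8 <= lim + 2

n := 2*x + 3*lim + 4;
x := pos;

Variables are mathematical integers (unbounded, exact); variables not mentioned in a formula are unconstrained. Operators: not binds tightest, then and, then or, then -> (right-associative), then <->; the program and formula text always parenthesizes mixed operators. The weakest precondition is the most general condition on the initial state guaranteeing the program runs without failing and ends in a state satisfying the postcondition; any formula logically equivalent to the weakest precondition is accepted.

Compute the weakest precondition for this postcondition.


Working backward. After the program, the postcondition n - 2*n + 8 <= lim + 2 must hold; in canonical form it is lim + n >= 6.
Before x := pos: lim + n >= 6
Before n := 2*x + 3*lim + 4: 4*lim + 2*x >= 2
Answer: WP = 4*lim + 2*x >= 2
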